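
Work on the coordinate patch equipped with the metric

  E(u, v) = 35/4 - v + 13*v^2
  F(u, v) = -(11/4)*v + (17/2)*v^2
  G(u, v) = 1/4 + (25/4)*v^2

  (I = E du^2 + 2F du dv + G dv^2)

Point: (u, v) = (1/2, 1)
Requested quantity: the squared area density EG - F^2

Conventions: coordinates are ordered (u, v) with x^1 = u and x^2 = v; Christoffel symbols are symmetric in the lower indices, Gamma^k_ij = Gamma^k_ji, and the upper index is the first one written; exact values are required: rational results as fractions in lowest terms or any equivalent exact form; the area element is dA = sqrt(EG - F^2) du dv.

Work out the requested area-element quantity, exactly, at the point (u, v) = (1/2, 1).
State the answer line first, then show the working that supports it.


Answer: EG - F^2 = 1629/16

E = 83/4, F = 23/4, G = 13/2; EG - F^2 = 1629/16


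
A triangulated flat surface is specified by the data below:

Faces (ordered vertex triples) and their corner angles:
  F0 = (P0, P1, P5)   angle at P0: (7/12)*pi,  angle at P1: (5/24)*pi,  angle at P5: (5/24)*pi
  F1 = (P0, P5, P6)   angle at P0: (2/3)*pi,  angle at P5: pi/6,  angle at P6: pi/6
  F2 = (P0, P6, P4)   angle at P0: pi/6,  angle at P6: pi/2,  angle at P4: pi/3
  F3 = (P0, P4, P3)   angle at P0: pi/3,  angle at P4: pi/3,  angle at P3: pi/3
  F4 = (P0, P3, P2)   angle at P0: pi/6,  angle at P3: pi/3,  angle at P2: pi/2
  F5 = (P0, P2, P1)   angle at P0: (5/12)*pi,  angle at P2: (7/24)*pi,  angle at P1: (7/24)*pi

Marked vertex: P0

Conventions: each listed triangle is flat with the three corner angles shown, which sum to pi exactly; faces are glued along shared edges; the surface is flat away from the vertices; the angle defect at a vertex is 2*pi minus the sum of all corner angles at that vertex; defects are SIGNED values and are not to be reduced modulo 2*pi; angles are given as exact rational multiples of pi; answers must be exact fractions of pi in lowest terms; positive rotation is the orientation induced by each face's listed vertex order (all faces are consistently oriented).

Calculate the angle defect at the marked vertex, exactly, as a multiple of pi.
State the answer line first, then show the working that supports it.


Answer: defect(P0) = -pi/3

Sum of corner angles at P0: (7/3)*pi
defect = 2*pi - (7/3)*pi


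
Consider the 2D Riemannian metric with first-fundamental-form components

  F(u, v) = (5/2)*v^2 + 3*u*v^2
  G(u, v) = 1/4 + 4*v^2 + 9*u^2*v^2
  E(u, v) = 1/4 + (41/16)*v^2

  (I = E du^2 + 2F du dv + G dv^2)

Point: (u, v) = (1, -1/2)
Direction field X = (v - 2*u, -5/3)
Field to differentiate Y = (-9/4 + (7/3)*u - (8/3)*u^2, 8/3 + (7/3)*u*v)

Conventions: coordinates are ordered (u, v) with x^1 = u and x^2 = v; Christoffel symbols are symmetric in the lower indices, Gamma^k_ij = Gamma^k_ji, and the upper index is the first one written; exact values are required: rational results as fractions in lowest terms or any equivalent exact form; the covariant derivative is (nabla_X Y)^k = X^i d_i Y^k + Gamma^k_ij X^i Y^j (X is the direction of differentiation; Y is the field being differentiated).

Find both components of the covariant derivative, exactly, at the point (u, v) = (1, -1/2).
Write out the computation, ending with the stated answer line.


E = 57/64, F = 11/8, G = 7/2 at the point
E_u = 0, E_v = -41/16, F_u = 3/4, F_v = -11/2, G_u = 9/2, G_v = -13
EG - F^2 = 157/128;  g^inv = (128/157) * [[7/2, -11/8], [-11/8, 57/64]]
first-kind symbols [ij,l] = (1/2)(d_i g_jl + d_j g_il - d_l g_ij): [uu,u] = E_u/2 = 0, [uu,v] = F_u - E_v/2 = 65/32, [uv,u] = E_v/2 = -41/32, [uv,v] = G_u/2 = 9/4, [vv,u] = F_v - G_u/2 = -31/4, [vv,v] = G_v/2 = -13/2
Gamma^u_ij = (G*[ij,u] - F*[ij,v])/(EG - F^2), Gamma^v_ij = (E*[ij,v] - F*[ij,u])/(EG - F^2)
Gamma_uuu = -715/314, Gamma_uuv = -970/157, Gamma_uvv = -2328/157, Gamma_vuu = 3705/2512, Gamma_vuv = 482/157, Gamma_vvv = 623/157
X = (-5/2, -5/3), Y = (-31/12, 3/2) at the point

Answer: (nabla_X Y)^u = 597565/22608, (nabla_X Y)^v = 61225/180864


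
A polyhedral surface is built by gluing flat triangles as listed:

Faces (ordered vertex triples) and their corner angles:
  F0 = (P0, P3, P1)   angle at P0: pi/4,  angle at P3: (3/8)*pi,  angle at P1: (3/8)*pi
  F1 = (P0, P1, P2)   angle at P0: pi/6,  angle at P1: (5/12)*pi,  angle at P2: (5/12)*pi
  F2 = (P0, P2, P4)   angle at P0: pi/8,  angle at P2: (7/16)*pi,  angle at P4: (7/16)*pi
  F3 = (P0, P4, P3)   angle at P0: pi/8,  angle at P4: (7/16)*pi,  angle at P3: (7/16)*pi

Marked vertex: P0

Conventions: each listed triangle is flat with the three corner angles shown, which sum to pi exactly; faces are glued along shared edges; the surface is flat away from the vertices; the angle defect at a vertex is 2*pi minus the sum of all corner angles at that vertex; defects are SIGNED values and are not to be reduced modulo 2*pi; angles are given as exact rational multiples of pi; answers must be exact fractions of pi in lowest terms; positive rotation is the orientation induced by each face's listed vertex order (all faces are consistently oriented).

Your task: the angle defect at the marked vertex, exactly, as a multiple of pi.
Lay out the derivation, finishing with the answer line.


Sum of corner angles at P0: (2/3)*pi
defect = 2*pi - (2/3)*pi

Answer: defect(P0) = (4/3)*pi


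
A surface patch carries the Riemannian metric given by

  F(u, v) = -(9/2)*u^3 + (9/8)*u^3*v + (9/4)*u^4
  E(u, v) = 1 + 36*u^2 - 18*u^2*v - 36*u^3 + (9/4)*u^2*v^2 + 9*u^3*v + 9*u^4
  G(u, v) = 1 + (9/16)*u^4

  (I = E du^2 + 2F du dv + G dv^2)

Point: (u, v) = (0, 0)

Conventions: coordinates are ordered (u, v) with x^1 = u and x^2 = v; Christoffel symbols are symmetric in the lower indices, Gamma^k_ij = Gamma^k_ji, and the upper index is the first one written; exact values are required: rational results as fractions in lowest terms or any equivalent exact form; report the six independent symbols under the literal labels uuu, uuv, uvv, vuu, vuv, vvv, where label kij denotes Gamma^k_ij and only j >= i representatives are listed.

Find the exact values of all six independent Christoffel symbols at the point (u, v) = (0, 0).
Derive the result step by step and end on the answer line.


E = 1, F = 0, G = 1 at the point
E_u = 0, E_v = 0, F_u = 0, F_v = 0, G_u = 0, G_v = 0
EG - F^2 = 1;  g^inv = (1) * [[1, 0], [0, 1]]
first-kind symbols [ij,l] = (1/2)(d_i g_jl + d_j g_il - d_l g_ij): [uu,u] = E_u/2 = 0, [uu,v] = F_u - E_v/2 = 0, [uv,u] = E_v/2 = 0, [uv,v] = G_u/2 = 0, [vv,u] = F_v - G_u/2 = 0, [vv,v] = G_v/2 = 0
Gamma^u_ij = (G*[ij,u] - F*[ij,v])/(EG - F^2), Gamma^v_ij = (E*[ij,v] - F*[ij,u])/(EG - F^2)

Answer: Gamma_uuu = 0, Gamma_uuv = 0, Gamma_uvv = 0, Gamma_vuu = 0, Gamma_vuv = 0, Gamma_vvv = 0


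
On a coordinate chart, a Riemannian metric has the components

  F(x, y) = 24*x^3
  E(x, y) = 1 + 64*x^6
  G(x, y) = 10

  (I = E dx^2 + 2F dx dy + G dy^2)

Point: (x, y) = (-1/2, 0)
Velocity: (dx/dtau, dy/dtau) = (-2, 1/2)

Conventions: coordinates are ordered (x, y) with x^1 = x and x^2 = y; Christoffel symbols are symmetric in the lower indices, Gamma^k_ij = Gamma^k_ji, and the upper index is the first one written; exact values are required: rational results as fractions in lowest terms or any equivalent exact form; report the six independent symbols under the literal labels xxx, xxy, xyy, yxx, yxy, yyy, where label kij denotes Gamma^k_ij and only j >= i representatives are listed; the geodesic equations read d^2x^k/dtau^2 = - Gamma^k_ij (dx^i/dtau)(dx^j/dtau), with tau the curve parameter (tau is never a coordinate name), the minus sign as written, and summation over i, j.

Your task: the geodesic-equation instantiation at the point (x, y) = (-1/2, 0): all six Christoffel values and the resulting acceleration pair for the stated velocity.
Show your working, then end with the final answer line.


E = 2, F = -3, G = 10 at the point
E_x = -12, E_y = 0, F_x = 18, F_y = 0, G_x = 0, G_y = 0
EG - F^2 = 11;  g^inv = (1/11) * [[10, 3], [3, 2]]
first-kind symbols [ij,l] = (1/2)(d_i g_jl + d_j g_il - d_l g_ij): [xx,x] = E_x/2 = -6, [xx,y] = F_x - E_y/2 = 18, [xy,x] = E_y/2 = 0, [xy,y] = G_x/2 = 0, [yy,x] = F_y - G_x/2 = 0, [yy,y] = G_y/2 = 0
Gamma^x_ij = (G*[ij,x] - F*[ij,y])/(EG - F^2), Gamma^y_ij = (E*[ij,y] - F*[ij,x])/(EG - F^2)
Gamma_xxx = -6/11, Gamma_xxy = 0, Gamma_xyy = 0, Gamma_yxx = 18/11, Gamma_yxy = 0, Gamma_yyy = 0
d^2x/dtau^2 = -(Gamma_xxx*(-2)^2 + 2*Gamma_xxy*(-2)*(1/2) + Gamma_xyy*(1/2)^2) = 24/11
d^2y/dtau^2 = -(Gamma_yxx*(-2)^2 + 2*Gamma_yxy*(-2)*(1/2) + Gamma_yyy*(1/2)^2) = -72/11

Answer: Gamma_xxx = -6/11, Gamma_xxy = 0, Gamma_xyy = 0, Gamma_yxx = 18/11, Gamma_yxy = 0, Gamma_yyy = 0; accelerations (d^2x/dtau^2, d^2y/dtau^2) = (24/11, -72/11)


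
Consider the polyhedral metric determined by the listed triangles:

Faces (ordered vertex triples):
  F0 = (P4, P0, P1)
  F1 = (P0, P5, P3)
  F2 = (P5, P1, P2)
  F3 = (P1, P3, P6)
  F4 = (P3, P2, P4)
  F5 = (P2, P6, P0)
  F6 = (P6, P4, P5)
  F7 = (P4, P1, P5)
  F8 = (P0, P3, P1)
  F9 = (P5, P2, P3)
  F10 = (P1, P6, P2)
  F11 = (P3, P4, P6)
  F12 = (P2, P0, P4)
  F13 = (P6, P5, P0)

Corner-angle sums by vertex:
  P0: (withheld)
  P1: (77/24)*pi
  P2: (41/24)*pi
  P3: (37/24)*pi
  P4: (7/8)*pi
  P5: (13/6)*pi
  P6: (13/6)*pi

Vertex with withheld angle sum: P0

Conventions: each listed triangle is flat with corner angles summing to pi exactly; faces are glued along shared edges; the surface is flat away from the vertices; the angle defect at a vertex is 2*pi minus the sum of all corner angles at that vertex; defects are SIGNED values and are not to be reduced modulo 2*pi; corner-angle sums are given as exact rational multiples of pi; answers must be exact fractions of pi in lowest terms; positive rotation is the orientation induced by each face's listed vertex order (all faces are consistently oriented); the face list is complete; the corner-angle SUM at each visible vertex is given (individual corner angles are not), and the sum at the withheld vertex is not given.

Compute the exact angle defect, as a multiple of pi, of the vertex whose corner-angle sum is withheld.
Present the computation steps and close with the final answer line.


V = 7, E = 21, F = 14; chi = V - E + F = 0
Gauss-Bonnet: total defect = 2*pi*chi = 0; visible defects sum to pi/3

Answer: defect(P0) = -pi/3


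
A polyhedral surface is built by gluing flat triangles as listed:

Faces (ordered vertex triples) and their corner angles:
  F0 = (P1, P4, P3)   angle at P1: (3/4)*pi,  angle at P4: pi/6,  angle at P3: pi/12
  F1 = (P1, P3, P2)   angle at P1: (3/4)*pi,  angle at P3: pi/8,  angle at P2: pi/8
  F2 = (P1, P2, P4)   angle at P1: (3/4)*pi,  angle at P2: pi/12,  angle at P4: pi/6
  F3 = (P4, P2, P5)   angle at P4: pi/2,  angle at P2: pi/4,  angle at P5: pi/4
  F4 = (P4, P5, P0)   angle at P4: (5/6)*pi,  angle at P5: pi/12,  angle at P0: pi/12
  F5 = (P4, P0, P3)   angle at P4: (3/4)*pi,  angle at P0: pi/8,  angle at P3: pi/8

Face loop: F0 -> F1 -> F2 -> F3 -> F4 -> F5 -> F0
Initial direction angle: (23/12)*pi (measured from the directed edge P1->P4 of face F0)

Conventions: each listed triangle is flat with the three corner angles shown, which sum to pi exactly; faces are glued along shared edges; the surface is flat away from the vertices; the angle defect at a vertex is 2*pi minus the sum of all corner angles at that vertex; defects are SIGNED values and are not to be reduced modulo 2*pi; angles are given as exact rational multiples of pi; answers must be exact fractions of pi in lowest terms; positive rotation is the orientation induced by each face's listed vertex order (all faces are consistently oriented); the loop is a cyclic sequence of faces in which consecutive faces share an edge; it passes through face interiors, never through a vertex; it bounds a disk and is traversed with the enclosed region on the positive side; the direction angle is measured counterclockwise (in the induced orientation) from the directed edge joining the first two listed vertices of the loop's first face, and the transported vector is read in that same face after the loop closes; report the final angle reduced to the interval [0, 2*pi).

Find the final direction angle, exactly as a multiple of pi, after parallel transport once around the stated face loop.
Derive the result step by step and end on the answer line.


enclosed vertex P1: corner angles sum to (9/4)*pi, defect = 2*pi - (9/4)*pi = -pi/4
enclosed vertex P4: corner angles sum to (29/12)*pi, defect = 2*pi - (29/12)*pi = (-5/12)*pi
summing the enclosed defects onto the initial angle, mod 2*pi in the induced orientation:
final angle = (23/12)*pi - (2/3)*pi = (5/4)*pi (mod 2*pi)

Answer: final direction angle = (5/4)*pi


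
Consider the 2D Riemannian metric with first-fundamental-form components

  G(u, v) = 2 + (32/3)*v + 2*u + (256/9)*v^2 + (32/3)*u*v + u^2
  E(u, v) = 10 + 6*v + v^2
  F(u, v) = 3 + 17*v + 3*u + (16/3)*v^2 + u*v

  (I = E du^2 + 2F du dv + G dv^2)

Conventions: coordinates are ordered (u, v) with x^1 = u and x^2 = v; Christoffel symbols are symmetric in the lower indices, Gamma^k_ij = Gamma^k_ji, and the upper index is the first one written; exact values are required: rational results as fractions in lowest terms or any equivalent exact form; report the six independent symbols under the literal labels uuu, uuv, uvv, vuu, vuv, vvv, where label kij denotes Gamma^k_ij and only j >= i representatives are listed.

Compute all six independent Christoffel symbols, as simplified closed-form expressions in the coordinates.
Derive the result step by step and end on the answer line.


E = 10 + 6*v + v^2; F = 3 + 17*v + 3*u + (16/3)*v^2 + u*v; G = 2 + (32/3)*v + 2*u + (256/9)*v^2 + (32/3)*u*v + u^2
Gamma^k_ij = (1/2) g^{kl} (d_i g_jl + d_j g_il - d_l g_ij), with g^inv = (1/(EG-F^2)) [[G, -F], [-F, E]]
first partials: E_u = 0, E_v = 6 + 2*v, F_u = 3 + v, F_v = 17 + (32/3)*v + u, G_u = 2 + (32/3)*v + 2*u, G_v = 32/3 + (512/9)*v + (32/3)*u
D = EG - F^2 = 11 + (50/3)*v + 2*u + (265/9)*v^2 + (32/3)*u*v + u^2
expanded: Gamma^u_uu = (G E_u - 2F F_u + F E_v)/(2D), Gamma^u_uv = (G E_v - F G_u)/(2D), Gamma^u_vv = (2G F_v - G G_u - F G_v)/(2D), Gamma^v_uu = (2E F_u - E E_v - F E_u)/(2D), Gamma^v_uv = (E G_u - F E_v)/(2D), Gamma^v_vv = (E G_v - 2F F_v + F G_u)/(2D); substitute and cancel common factors

Answer: Gamma_uuu = 0, Gamma_uuv = (9*v + 27)/(9*u^2 + 96*u*v + 18*u + 265*v^2 + 150*v + 99), Gamma_uvv = (48*v + 144)/(9*u^2 + 96*u*v + 18*u + 265*v^2 + 150*v + 99), Gamma_vuu = 0, Gamma_vuv = (9*u + 48*v + 9)/(9*u^2 + 96*u*v + 18*u + 265*v^2 + 150*v + 99), Gamma_vvv = (48*u + 256*v + 48)/(9*u^2 + 96*u*v + 18*u + 265*v^2 + 150*v + 99)


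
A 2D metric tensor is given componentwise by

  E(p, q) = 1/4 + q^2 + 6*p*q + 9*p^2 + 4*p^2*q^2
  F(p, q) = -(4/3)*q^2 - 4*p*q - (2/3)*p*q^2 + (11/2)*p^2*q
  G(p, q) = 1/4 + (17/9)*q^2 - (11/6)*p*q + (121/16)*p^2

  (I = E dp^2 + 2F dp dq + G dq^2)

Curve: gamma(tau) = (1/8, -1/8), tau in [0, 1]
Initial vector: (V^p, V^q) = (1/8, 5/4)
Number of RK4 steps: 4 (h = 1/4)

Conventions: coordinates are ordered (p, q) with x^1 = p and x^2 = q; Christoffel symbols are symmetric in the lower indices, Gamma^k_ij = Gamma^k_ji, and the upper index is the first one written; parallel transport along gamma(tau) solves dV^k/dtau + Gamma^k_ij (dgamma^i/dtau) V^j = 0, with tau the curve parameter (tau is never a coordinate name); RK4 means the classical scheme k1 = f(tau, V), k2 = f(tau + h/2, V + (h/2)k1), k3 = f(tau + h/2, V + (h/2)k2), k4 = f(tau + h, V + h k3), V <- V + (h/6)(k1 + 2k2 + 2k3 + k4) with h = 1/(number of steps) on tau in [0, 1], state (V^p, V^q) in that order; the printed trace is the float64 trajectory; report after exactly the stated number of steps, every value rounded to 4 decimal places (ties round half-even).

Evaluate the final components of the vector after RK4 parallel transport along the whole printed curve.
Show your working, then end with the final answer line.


gamma'(tau) = (0, 0); f(tau, V)^k = -Gamma^k_ij(gamma(tau)) gamma'^i(tau) V^j; h = 1/4; intermediate values shown to 6 dp
curve data and Christoffel symbols at the stage parameters:
  tau = 0.000000: gamma = (0.125000, -0.125000), gamma' = (0.000000, 0.000000); Gamma_ppp = 2.416573, Gamma_ppq = 0.541209, Gamma_pqq = -3.517533, Gamma_qpp = 0.009233, Gamma_qpq = 2.448524, Gamma_qqq = -0.578191
  tau = 0.125000: gamma = (0.125000, -0.125000), gamma' = (0.000000, 0.000000); Gamma_ppp = 2.416573, Gamma_ppq = 0.541209, Gamma_pqq = -3.517533, Gamma_qpp = 0.009233, Gamma_qpq = 2.448524, Gamma_qqq = -0.578191
  tau = 0.250000: gamma = (0.125000, -0.125000), gamma' = (0.000000, 0.000000); Gamma_ppp = 2.416573, Gamma_ppq = 0.541209, Gamma_pqq = -3.517533, Gamma_qpp = 0.009233, Gamma_qpq = 2.448524, Gamma_qqq = -0.578191
  tau = 0.375000: gamma = (0.125000, -0.125000), gamma' = (0.000000, 0.000000); Gamma_ppp = 2.416573, Gamma_ppq = 0.541209, Gamma_pqq = -3.517533, Gamma_qpp = 0.009233, Gamma_qpq = 2.448524, Gamma_qqq = -0.578191
  tau = 0.500000: gamma = (0.125000, -0.125000), gamma' = (0.000000, 0.000000); Gamma_ppp = 2.416573, Gamma_ppq = 0.541209, Gamma_pqq = -3.517533, Gamma_qpp = 0.009233, Gamma_qpq = 2.448524, Gamma_qqq = -0.578191
  tau = 0.625000: gamma = (0.125000, -0.125000), gamma' = (0.000000, 0.000000); Gamma_ppp = 2.416573, Gamma_ppq = 0.541209, Gamma_pqq = -3.517533, Gamma_qpp = 0.009233, Gamma_qpq = 2.448524, Gamma_qqq = -0.578191
  tau = 0.750000: gamma = (0.125000, -0.125000), gamma' = (0.000000, 0.000000); Gamma_ppp = 2.416573, Gamma_ppq = 0.541209, Gamma_pqq = -3.517533, Gamma_qpp = 0.009233, Gamma_qpq = 2.448524, Gamma_qqq = -0.578191
  tau = 0.875000: gamma = (0.125000, -0.125000), gamma' = (0.000000, 0.000000); Gamma_ppp = 2.416573, Gamma_ppq = 0.541209, Gamma_pqq = -3.517533, Gamma_qpp = 0.009233, Gamma_qpq = 2.448524, Gamma_qqq = -0.578191
  tau = 1.000000: gamma = (0.125000, -0.125000), gamma' = (0.000000, 0.000000); Gamma_ppp = 2.416573, Gamma_ppq = 0.541209, Gamma_pqq = -3.517533, Gamma_qpp = 0.009233, Gamma_qpq = 2.448524, Gamma_qqq = -0.578191
step 0: V^p = 0.1250, V^q = 1.2500
step 1: k1 = (0.000000, 0.000000), k2 = (0.000000, 0.000000), k3 = (0.000000, 0.000000), k4 = (0.000000, 0.000000); V <- V + (h/6)(k1 + 2k2 + 2k3 + k4): V^p = 0.1250, V^q = 1.2500
step 2: k1 = (0.000000, 0.000000), k2 = (0.000000, 0.000000), k3 = (0.000000, 0.000000), k4 = (0.000000, 0.000000); V <- V + (h/6)(k1 + 2k2 + 2k3 + k4): V^p = 0.1250, V^q = 1.2500
step 3: k1 = (0.000000, 0.000000), k2 = (0.000000, 0.000000), k3 = (0.000000, 0.000000), k4 = (0.000000, 0.000000); V <- V + (h/6)(k1 + 2k2 + 2k3 + k4): V^p = 0.1250, V^q = 1.2500
step 4: k1 = (0.000000, 0.000000), k2 = (0.000000, 0.000000), k3 = (0.000000, 0.000000), k4 = (0.000000, 0.000000); V <- V + (h/6)(k1 + 2k2 + 2k3 + k4): V^p = 0.1250, V^q = 1.2500

Answer: V^p = 0.1250, V^q = 1.2500


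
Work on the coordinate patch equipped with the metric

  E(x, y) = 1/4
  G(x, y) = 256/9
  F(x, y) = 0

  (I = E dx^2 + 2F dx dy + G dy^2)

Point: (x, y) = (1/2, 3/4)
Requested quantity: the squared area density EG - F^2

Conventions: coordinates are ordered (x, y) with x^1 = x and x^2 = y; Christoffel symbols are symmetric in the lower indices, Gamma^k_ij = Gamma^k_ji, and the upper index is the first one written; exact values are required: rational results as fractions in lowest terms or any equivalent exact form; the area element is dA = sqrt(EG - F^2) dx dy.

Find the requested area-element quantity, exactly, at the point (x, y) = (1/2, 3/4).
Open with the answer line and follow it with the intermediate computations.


Answer: EG - F^2 = 64/9

E = 1/4, F = 0, G = 256/9; EG - F^2 = 64/9


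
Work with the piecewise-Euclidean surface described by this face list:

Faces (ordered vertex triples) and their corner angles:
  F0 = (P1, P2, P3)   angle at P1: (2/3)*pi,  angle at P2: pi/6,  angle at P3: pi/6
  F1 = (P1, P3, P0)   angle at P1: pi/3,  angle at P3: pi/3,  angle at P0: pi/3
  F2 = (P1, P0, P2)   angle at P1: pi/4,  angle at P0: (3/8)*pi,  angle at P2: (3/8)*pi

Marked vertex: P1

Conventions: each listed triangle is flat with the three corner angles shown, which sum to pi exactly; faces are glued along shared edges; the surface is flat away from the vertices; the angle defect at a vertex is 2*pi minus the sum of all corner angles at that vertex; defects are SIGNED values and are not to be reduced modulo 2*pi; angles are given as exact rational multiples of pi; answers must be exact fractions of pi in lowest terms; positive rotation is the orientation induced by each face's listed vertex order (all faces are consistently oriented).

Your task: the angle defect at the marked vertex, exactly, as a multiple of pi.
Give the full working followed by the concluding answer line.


Sum of corner angles at P1: (5/4)*pi
defect = 2*pi - (5/4)*pi

Answer: defect(P1) = (3/4)*pi


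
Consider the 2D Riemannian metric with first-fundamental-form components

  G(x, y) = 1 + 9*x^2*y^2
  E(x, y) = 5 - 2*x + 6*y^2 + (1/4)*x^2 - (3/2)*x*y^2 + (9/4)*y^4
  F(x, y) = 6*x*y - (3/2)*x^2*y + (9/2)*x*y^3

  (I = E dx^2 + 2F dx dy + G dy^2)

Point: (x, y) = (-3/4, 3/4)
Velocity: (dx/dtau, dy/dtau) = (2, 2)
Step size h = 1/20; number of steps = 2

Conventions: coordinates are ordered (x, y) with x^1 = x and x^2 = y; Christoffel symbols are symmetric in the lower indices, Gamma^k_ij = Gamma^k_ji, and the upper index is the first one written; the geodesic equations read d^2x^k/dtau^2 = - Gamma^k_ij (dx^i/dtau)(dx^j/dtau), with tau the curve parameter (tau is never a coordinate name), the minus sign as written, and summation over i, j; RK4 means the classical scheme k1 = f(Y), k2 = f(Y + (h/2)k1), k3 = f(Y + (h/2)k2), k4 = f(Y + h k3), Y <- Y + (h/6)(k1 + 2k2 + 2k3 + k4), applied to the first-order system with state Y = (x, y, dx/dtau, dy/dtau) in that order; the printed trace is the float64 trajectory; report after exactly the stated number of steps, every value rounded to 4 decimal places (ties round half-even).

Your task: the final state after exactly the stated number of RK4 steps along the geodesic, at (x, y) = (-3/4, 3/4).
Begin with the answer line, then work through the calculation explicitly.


Answer: x = -0.5599, y = 0.9549, dx/dtau = 1.7825, dy/dtau = 2.1049

f(Y) = (dx/dtau, dy/dtau, -Gamma^x_ij Y'^i Y'^j, -Gamma^y_ij Y'^i Y'^j) with the Gammas evaluated at the stage position; h = 0.050000; intermediate values shown to 6 dp
step 0: x = -0.7500, y = 0.7500, dx/dtau = 2.0000, dy/dtau = 2.0000
step 1:
  k1: at (x, y) = (-0.750000, 0.750000), (dx/dtau, dy/dtau) = (2.000000, 2.000000); Gamma_xxx = -0.113272, Gamma_xxy = 0.509726, Gamma_xyy = -0.509726, Gamma_yxx = 0.059386, Gamma_yxy = -0.267235, Gamma_yyy = 0.267235; k1 = (2.000000, 2.000000, -1.585813, 0.831397)
  k2: at (x, y) = (-0.700000, 0.800000), (dx/dtau, dy/dtau) = (1.960355, 2.020785); Gamma_xxx = -0.111987, Gamma_xxy = 0.537538, Gamma_xyy = -0.470345, Gamma_yxx = 0.056839, Gamma_yxy = -0.272829, Gamma_yyy = 0.238725; k2 = (1.960355, 2.020785, -1.907808, 0.968314)
  k3: at (x, y) = (-0.700991, 0.800520), (dx/dtau, dy/dtau) = (1.952305, 2.024208); Gamma_xxx = -0.111870, Gamma_xxy = 0.537326, Gamma_xyy = -0.470520, Gamma_yxx = 0.056867, Gamma_yxy = -0.273141, Gamma_yyy = 0.239181; k3 = (1.952305, 2.024208, -1.892574, 0.962060)
  k4: at (x, y) = (-0.652385, 0.851210), (dx/dtau, dy/dtau) = (1.905371, 2.048103); Gamma_xxx = -0.110639, Gamma_xxy = 0.565063, Gamma_xyy = -0.433075, Gamma_yxx = 0.054005, Gamma_yxy = -0.275815, Gamma_yyy = 0.211390; k4 = (1.905371, 2.048103, -2.191896, 1.069896)
  Y <- Y + (h/6)(k1 + 2k2 + 2k3 + k4): x = -0.6522, y = 0.8512, dx/dtau = 1.9052, dy/dtau = 2.0480
step 2:
  k1: at (x, y) = (-0.652244, 0.851151), (dx/dtau, dy/dtau) = (1.905179, 2.048017); Gamma_xxx = -0.110654, Gamma_xxy = 0.565100, Gamma_xyy = -0.433041, Gamma_yxx = 0.054000, Gamma_yxy = -0.275773, Gamma_yyy = 0.211327; k1 = (1.905179, 2.048017, -2.191881, 1.069653)
  k2: at (x, y) = (-0.604615, 0.902351), (dx/dtau, dy/dtau) = (1.850382, 2.074758); Gamma_xxx = -0.109464, Gamma_xxy = 0.592650, Gamma_xyy = -0.397101, Gamma_yxx = 0.050846, Gamma_yxy = -0.275283, Gamma_yyy = 0.184452; k2 = (1.850382, 2.074758, -2.466314, 1.145591)
  k3: at (x, y) = (-0.605985, 0.903020), (dx/dtau, dy/dtau) = (1.843522, 2.076657); Gamma_xxx = -0.109312, Gamma_xxy = 0.592268, Gamma_xyy = -0.397450, Gamma_yxx = 0.050892, Gamma_yxy = -0.275738, Gamma_yyy = 0.185038; k3 = (1.843522, 2.076657, -2.449320, 1.140312)
  k4: at (x, y) = (-0.560068, 0.954984), (dx/dtau, dy/dtau) = (1.782713, 2.105033); Gamma_xxx = -0.108040, Gamma_xxy = 0.619060, Gamma_xyy = -0.363059, Gamma_yxx = 0.047521, Gamma_yxy = -0.272291, Gamma_yyy = 0.159690; k4 = (1.782713, 2.105033, -2.694119, 1.184997)
  Y <- Y + (h/6)(k1 + 2k2 + 2k3 + k4): x = -0.5599, y = 0.9549, dx/dtau = 1.7825, dy/dtau = 2.1049


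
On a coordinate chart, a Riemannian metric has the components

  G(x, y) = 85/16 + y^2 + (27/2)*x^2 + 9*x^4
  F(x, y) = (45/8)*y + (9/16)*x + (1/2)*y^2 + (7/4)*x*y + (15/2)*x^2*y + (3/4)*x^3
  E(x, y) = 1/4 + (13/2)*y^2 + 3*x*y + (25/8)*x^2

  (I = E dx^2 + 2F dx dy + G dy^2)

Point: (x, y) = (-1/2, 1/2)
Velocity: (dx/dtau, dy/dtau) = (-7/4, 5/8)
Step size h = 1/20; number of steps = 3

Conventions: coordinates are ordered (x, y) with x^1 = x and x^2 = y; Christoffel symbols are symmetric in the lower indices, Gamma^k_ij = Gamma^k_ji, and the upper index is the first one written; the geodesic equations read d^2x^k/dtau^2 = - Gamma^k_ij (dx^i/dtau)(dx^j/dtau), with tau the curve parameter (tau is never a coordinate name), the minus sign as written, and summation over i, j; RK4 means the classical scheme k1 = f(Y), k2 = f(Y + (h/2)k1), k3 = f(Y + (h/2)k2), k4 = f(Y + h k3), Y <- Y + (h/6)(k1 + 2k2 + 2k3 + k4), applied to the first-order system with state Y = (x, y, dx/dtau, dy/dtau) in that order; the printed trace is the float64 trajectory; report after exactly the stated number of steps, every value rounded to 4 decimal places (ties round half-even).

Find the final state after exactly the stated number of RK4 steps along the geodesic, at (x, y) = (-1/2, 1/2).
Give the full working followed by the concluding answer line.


f(Y) = (dx/dtau, dy/dtau, -Gamma^x_ij Y'^i Y'^j, -Gamma^y_ij Y'^i Y'^j) with the Gammas evaluated at the stage position; h = 0.050000; intermediate values shown to 6 dp
step 0: x = -0.5000, y = 0.5000, dx/dtau = -1.7500, dy/dtau = 0.6250
step 1:
  k1: at (x, y) = (-0.500000, 0.500000), (dx/dtau, dy/dtau) = (-1.750000, 0.625000); Gamma_xxx = 0.606711, Gamma_xxy = 5.877405, Gamma_xyy = 17.370917, Gamma_yxx = -0.642953, Gamma_yxy = -2.842058, Gamma_yyy = -5.547204; k1 = (-1.750000, 0.625000, 4.213255, -2.081082)
  k2: at (x, y) = (-0.543750, 0.515625), (dx/dtau, dy/dtau) = (-1.644669, 0.572973); Gamma_xxx = 0.507814, Gamma_xxy = 5.562157, Gamma_xyy = 16.886781, Gamma_yxx = -0.605093, Gamma_yxy = -2.738837, Gamma_yyy = -5.265153; k2 = (-1.644669, 0.572973, 3.565503, -1.796612)
  k3: at (x, y) = (-0.541117, 0.514324), (dx/dtau, dy/dtau) = (-1.660862, 0.580085); Gamma_xxx = 0.510388, Gamma_xxy = 5.576427, Gamma_xyy = 16.916128, Gamma_yxx = -0.605800, Gamma_yxy = -2.742321, Gamma_yyy = -5.277968; k3 = (-1.660862, 0.580085, 3.644982, -1.837024)
  k4: at (x, y) = (-0.583043, 0.529004), (dx/dtau, dy/dtau) = (-1.567751, 0.533149); Gamma_xxx = 0.426071, Gamma_xxy = 5.301395, Gamma_xyy = 16.535231, Gamma_yxx = -0.570900, Gamma_yxy = -2.648249, Gamma_yyy = -5.033457; k4 = (-1.567751, 0.533149, 3.114967, -1.593118)
  Y <- Y + (h/6)(k1 + 2k2 + 2k3 + k4): x = -0.5827, y = 0.5289, dx/dtau = -1.5688, dy/dtau = 0.5338
step 2:
  k1: at (x, y) = (-0.582740, 0.528869), (dx/dtau, dy/dtau) = (-1.568757, 0.533821); Gamma_xxx = 0.426416, Gamma_xxy = 5.302988, Gamma_xyy = 16.537908, Gamma_yxx = -0.571034, Gamma_yxy = -2.648717, Gamma_yyy = -5.034873; k1 = (-1.568757, 0.533821, 3.119686, -1.596184)
  k2: at (x, y) = (-0.621959, 0.542214), (dx/dtau, dy/dtau) = (-1.490765, 0.493916); Gamma_xxx = 0.355054, Gamma_xxy = 5.067703, Gamma_xyy = 16.251583, Gamma_yxx = -0.539118, Gamma_yxy = -2.564346, Gamma_yyy = -4.826861; k2 = (-1.490765, 0.493916, 2.709137, -1.400669)
  k3: at (x, y) = (-0.620009, 0.541217), (dx/dtau, dy/dtau) = (-1.501028, 0.498804); Gamma_xxx = 0.356032, Gamma_xxy = 5.075668, Gamma_xyy = 16.266445, Gamma_yxx = -0.539502, Gamma_yxy = -2.566415, Gamma_yyy = -4.833905; k3 = (-1.501028, 0.498804, 2.751145, -1.424801)
  k4: at (x, y) = (-0.657792, 0.553809), (dx/dtau, dy/dtau) = (-1.431199, 0.462581); Gamma_xxx = 0.293725, Gamma_xxy = 4.867174, Gamma_xyy = 16.043845, Gamma_yxx = -0.509796, Gamma_yxy = -2.488793, Gamma_yyy = -4.650323; k4 = (-1.431199, 0.462581, 2.409856, -1.256077)
  Y <- Y + (h/6)(k1 + 2k2 + 2k3 + k4): x = -0.6576, y = 0.5537, dx/dtau = -1.4317, dy/dtau = 0.4630
step 3:
  k1: at (x, y) = (-0.657603, 0.553718), (dx/dtau, dy/dtau) = (-1.431672, 0.462961); Gamma_xxx = 0.293830, Gamma_xxy = 4.867903, Gamma_xyy = 16.044987, Gamma_yxx = -0.509849, Gamma_yxy = -2.489009, Gamma_yyy = -4.650963; k1 = (-1.431672, 0.462961, 2.411748, -1.257589)
  k2: at (x, y) = (-0.693395, 0.565292), (dx/dtau, dy/dtau) = (-1.371379, 0.431521); Gamma_xxx = 0.239446, Gamma_xxy = 4.684900, Gamma_xyy = 15.879508, Gamma_yxx = -0.482320, Gamma_yxy = -2.418079, Gamma_yyy = -4.490345; k2 = (-1.371379, 0.431521, 2.137597, -1.118698)
  k3: at (x, y) = (-0.691887, 0.564506), (dx/dtau, dy/dtau) = (-1.378233, 0.434994); Gamma_xxx = 0.239783, Gamma_xxy = 4.689631, Gamma_xyy = 15.887084, Gamma_yxx = -0.482573, Gamma_yxy = -2.419434, Gamma_yyy = -4.494469; k3 = (-1.378233, 0.434994, 2.161457, -1.133908)
  k4: at (x, y) = (-0.726515, 0.575467), (dx/dtau, dy/dtau) = (-1.323600, 0.406266); Gamma_xxx = 0.191490, Gamma_xxy = 4.524976, Gamma_xyy = 15.762236, Gamma_yxx = -0.456856, Gamma_yxy = -2.353529, Gamma_yyy = -4.350262; k4 = (-1.323600, 0.406266, 1.929400, -1.012748)
  Y <- Y + (h/6)(k1 + 2k2 + 2k3 + k4): x = -0.7264, y = 0.5754, dx/dtau = -1.3238, dy/dtau = 0.4065

Answer: x = -0.7264, y = 0.5754, dx/dtau = -1.3238, dy/dtau = 0.4065


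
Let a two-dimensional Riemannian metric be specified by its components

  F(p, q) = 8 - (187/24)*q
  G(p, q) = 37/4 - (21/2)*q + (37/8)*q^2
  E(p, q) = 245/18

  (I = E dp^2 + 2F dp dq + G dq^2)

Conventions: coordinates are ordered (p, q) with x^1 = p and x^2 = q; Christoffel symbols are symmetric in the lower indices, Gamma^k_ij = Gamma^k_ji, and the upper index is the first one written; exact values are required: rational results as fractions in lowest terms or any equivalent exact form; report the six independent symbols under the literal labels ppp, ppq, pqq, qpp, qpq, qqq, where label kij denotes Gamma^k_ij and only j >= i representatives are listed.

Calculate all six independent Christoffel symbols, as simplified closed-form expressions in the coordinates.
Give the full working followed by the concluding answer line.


E = 245/18; F = 8 - (187/24)*q; G = 37/4 - (21/2)*q + (37/8)*q^2
Gamma^k_ij = (1/2) g^{kl} (d_i g_jl + d_j g_il - d_l g_ij), with g^inv = (1/(EG-F^2)) [[G, -F], [-F, E]]
first partials: E_p = 0, E_q = 0, F_p = 0, F_q = -187/24, G_p = 0, G_q = -21/2 + (37/4)*q
D = EG - F^2 = 4457/72 - (73/4)*q + (1291/576)*q^2
expanded: Gamma^p_pp = (G E_p - 2F F_p + F E_q)/(2D), Gamma^p_pq = (G E_q - F G_p)/(2D), Gamma^p_qq = (2G F_q - G G_p - F G_q)/(2D), Gamma^q_pp = (2E F_p - E E_q - F E_p)/(2D), Gamma^q_pq = (E G_p - F E_q)/(2D), Gamma^q_qq = (E G_q - 2F F_q + F G_p)/(2D); substitute and cancel common factors

Answer: Gamma_ppp = 0, Gamma_ppq = 0, Gamma_pqq = (2250*q - 17322)/(1291*q^2 - 10512*q + 35656), Gamma_qpp = 0, Gamma_qpq = 0, Gamma_qqq = (1291*q - 5256)/(1291*q^2 - 10512*q + 35656)


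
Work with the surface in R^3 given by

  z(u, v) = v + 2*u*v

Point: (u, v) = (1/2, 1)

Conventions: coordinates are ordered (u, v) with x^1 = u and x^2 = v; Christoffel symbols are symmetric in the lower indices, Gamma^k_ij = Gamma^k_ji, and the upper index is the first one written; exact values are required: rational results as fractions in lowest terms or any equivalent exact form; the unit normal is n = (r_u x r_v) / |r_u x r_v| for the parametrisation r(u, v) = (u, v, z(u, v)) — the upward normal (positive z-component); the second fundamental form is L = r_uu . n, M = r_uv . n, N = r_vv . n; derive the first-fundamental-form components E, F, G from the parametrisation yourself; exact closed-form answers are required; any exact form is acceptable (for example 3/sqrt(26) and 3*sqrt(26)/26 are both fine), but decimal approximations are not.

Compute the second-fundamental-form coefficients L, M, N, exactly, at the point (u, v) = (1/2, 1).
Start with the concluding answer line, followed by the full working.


Answer: L = 0, M = 2/3, N = 0

z_u = 2, z_v = 2, z_uu = 0, z_uv = 2, z_vv = 0
E = 5, F = 4, G = 5; answer radicand W^2 = 9
unnormalised second-form numerators: l = 0, m = 2, n = 0; L = l/sqrt(9), and similarly M = m/sqrt(W^2), N = n/sqrt(W^2)


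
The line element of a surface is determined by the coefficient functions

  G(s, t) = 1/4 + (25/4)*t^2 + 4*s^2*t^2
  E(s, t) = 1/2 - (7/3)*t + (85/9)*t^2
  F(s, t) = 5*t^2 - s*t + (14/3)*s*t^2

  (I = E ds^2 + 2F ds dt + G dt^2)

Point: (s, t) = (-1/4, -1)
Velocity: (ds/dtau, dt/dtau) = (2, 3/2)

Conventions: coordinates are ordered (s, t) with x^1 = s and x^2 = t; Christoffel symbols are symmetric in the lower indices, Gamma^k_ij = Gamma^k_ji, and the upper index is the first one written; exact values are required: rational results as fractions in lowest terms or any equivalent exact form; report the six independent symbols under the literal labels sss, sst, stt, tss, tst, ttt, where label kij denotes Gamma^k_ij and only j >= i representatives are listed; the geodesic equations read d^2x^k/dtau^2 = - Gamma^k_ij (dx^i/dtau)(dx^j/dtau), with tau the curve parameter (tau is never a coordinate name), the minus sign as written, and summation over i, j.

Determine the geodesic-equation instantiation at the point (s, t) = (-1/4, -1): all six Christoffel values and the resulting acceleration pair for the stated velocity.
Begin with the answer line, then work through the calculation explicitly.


Answer: Gamma_sss = -25198/30255, Gamma_sst = -9798/10085, Gamma_stt = -2883/10085, Gamma_tss = 259012/90765, Gamma_tst = 11122/30255, Gamma_ttt = -8181/10085; accelerations (d^2s/dtau^2, d^2t/dtau^2) = (237293/24204, -856463/72612)

E = 221/18, F = 43/12, G = 27/4 at the point
E_s = 0, E_t = -191/9, F_s = 17/3, F_t = -89/12, G_s = -2, G_t = -13
EG - F^2 = 10085/144;  g^inv = (144/10085) * [[27/4, -43/12], [-43/12, 221/18]]
first-kind symbols [ij,l] = (1/2)(d_i g_jl + d_j g_il - d_l g_ij): [ss,s] = E_s/2 = 0, [ss,t] = F_s - E_t/2 = 293/18, [st,s] = E_t/2 = -191/18, [st,t] = G_s/2 = -1, [tt,s] = F_t - G_s/2 = -77/12, [tt,t] = G_t/2 = -13/2
Gamma^s_ij = (G*[ij,s] - F*[ij,t])/(EG - F^2), Gamma^t_ij = (E*[ij,t] - F*[ij,s])/(EG - F^2)
Gamma_sss = -25198/30255, Gamma_sst = -9798/10085, Gamma_stt = -2883/10085, Gamma_tss = 259012/90765, Gamma_tst = 11122/30255, Gamma_ttt = -8181/10085
d^2s/dtau^2 = -(Gamma_sss*(2)^2 + 2*Gamma_sst*(2)*(3/2) + Gamma_stt*(3/2)^2) = 237293/24204
d^2t/dtau^2 = -(Gamma_tss*(2)^2 + 2*Gamma_tst*(2)*(3/2) + Gamma_ttt*(3/2)^2) = -856463/72612


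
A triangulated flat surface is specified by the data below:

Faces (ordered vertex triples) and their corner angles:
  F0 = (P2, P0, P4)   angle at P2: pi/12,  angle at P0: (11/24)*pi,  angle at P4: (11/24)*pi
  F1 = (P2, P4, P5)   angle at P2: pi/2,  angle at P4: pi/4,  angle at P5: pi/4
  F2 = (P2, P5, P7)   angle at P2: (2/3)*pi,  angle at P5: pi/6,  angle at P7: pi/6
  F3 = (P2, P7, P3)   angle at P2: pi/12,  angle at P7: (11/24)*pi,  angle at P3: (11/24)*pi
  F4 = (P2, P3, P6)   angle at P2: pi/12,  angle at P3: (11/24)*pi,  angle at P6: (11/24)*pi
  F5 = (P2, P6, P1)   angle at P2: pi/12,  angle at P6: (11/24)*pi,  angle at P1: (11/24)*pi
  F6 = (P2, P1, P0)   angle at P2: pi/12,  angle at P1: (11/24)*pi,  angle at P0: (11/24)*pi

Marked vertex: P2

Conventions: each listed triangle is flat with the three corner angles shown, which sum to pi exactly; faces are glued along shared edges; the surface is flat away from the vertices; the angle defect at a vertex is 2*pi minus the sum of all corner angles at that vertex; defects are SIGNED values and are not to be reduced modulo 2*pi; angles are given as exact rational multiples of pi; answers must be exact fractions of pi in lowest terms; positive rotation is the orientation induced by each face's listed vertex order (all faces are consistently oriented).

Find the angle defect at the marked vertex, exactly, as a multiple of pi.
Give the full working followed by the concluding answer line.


Sum of corner angles at P2: (19/12)*pi
defect = 2*pi - (19/12)*pi

Answer: defect(P2) = (5/12)*pi


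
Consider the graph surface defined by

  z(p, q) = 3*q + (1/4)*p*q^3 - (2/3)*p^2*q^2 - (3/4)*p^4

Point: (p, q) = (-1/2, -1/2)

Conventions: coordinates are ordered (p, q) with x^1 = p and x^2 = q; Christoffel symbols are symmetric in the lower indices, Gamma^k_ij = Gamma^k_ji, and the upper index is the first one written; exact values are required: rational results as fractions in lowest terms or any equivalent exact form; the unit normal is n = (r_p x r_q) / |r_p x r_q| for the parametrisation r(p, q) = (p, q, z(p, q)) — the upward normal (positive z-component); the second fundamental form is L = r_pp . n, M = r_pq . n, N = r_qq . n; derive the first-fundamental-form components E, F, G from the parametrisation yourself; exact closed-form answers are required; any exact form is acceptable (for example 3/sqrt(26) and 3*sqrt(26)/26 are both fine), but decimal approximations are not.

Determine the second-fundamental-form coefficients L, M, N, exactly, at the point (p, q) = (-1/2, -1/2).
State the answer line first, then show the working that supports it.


Answer: L = -4*sqrt(98642)/1591, M = -23*sqrt(98642)/49321, N = 2*sqrt(98642)/49321

z_p = 49/96, z_q = 295/96, z_pp = -31/12, z_pq = -23/48, z_qq = 1/24
E = 11617/9216, F = 14455/9216, G = 96241/9216; answer radicand W^2 = 49321/4608
unnormalised second-form numerators: l = -31/12, m = -23/48, n = 1/24; L = l/sqrt(49321/4608), and similarly M = m/sqrt(W^2), N = n/sqrt(W^2)


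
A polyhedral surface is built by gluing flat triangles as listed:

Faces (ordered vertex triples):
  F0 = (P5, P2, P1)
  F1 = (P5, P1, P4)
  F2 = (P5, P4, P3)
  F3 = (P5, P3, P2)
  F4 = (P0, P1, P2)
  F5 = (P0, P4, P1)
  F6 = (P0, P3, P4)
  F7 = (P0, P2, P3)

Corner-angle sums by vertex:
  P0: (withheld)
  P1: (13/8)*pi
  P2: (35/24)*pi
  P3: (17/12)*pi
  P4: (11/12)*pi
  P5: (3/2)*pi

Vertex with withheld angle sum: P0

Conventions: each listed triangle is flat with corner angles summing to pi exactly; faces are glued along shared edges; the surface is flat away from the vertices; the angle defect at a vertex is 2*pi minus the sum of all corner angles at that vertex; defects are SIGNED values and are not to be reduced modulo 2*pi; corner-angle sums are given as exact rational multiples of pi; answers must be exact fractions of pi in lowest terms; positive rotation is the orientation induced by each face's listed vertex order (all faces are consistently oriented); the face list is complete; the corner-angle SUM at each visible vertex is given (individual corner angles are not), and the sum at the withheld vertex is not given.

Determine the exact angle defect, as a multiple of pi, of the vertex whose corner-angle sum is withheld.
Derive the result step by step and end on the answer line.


V = 6, E = 12, F = 8; chi = V - E + F = 2
Gauss-Bonnet: total defect = 2*pi*chi = 4*pi; visible defects sum to (37/12)*pi

Answer: defect(P0) = (11/12)*pi


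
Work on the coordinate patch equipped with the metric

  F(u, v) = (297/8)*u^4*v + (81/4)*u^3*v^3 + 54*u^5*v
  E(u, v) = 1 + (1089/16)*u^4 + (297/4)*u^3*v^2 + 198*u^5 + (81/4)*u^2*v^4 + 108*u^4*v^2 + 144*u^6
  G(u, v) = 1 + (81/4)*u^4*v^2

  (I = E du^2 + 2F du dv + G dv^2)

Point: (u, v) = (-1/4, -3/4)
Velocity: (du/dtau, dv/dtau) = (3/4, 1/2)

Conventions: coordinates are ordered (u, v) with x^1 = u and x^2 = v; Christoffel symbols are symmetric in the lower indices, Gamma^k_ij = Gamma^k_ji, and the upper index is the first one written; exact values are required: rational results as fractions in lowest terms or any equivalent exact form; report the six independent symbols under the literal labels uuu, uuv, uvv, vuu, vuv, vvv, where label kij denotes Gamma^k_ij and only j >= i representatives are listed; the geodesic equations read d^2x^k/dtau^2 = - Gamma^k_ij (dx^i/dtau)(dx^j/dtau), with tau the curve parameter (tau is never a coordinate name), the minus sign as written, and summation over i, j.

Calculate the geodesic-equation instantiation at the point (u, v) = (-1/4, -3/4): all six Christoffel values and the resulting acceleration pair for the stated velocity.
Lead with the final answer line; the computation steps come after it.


Answer: Gamma_uuu = -234/1331, Gamma_uuv = -4212/9317, Gamma_uvv = -702/9317, Gamma_vuu = -162/1331, Gamma_vuv = -2916/9317, Gamma_vvv = -486/9317; accelerations (d^2u/dtau^2, d^2v/dtau^2) = (34047/74536, 23571/74536)

E = 17905/16384, F = 1053/16384, G = 17113/16384 at the point
E_u = -819/2048, E_v = -1053/1024, F_u = -2673/4096, F_v = -1809/4096, G_u = -729/1024, G_v = -243/2048
EG - F^2 = 9317/8192;  g^inv = (8192/9317) * [[17113/16384, -1053/16384], [-1053/16384, 17905/16384]]
first-kind symbols [ij,l] = (1/2)(d_i g_jl + d_j g_il - d_l g_ij): [uu,u] = E_u/2 = -819/4096, [uu,v] = F_u - E_v/2 = -567/4096, [uv,u] = E_v/2 = -1053/2048, [uv,v] = G_u/2 = -729/2048, [vv,u] = F_v - G_u/2 = -351/4096, [vv,v] = G_v/2 = -243/4096
Gamma^u_ij = (G*[ij,u] - F*[ij,v])/(EG - F^2), Gamma^v_ij = (E*[ij,v] - F*[ij,u])/(EG - F^2)
Gamma_uuu = -234/1331, Gamma_uuv = -4212/9317, Gamma_uvv = -702/9317, Gamma_vuu = -162/1331, Gamma_vuv = -2916/9317, Gamma_vvv = -486/9317
d^2u/dtau^2 = -(Gamma_uuu*(3/4)^2 + 2*Gamma_uuv*(3/4)*(1/2) + Gamma_uvv*(1/2)^2) = 34047/74536
d^2v/dtau^2 = -(Gamma_vuu*(3/4)^2 + 2*Gamma_vuv*(3/4)*(1/2) + Gamma_vvv*(1/2)^2) = 23571/74536
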